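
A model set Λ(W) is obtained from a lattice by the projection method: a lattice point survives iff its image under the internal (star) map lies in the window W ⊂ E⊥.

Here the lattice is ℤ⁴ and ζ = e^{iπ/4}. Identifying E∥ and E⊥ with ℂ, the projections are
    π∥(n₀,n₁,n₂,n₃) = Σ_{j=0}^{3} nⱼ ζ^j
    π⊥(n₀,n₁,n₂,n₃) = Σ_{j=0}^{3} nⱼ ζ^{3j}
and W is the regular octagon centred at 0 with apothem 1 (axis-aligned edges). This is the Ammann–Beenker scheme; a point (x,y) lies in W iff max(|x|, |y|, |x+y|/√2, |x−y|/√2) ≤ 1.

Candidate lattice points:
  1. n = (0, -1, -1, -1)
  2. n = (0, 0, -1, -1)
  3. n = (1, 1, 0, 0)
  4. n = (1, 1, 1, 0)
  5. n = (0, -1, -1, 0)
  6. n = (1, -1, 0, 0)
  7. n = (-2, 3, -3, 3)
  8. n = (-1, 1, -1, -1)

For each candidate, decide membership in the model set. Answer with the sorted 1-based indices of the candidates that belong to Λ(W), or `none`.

1, 2, 3, 4, 5

With ζ = e^{iπ/4} the internal vectors are ζ^0,ζ^3,ζ^6,ζ^9.
candidate 1: n = (0, -1, -1, -1) → π⊥ ≈ (+0.0000, -0.4142); max(|x|,|y|,|x±y|/√2) = 0.4142 ≤ 1 ⇒ ∈ W
candidate 2: n = (0, 0, -1, -1) → π⊥ ≈ (-0.7071, +0.2929); max(|x|,|y|,|x±y|/√2) = 0.7071 ≤ 1 ⇒ ∈ W
candidate 3: n = (1, 1, 0, 0) → π⊥ ≈ (+0.2929, +0.7071); max(|x|,|y|,|x±y|/√2) = 0.7071 ≤ 1 ⇒ ∈ W
candidate 4: n = (1, 1, 1, 0) → π⊥ ≈ (+0.2929, -0.2929); max(|x|,|y|,|x±y|/√2) = 0.4142 ≤ 1 ⇒ ∈ W
candidate 5: n = (0, -1, -1, 0) → π⊥ ≈ (+0.7071, +0.2929); max(|x|,|y|,|x±y|/√2) = 0.7071 ≤ 1 ⇒ ∈ W
candidate 6: n = (1, -1, 0, 0) → π⊥ ≈ (+1.7071, -0.7071); max(|x|,|y|,|x±y|/√2) = 1.7071 > 1 ⇒ ∉ W
candidate 7: n = (-2, 3, -3, 3) → π⊥ ≈ (-2.0000, +7.2426); max(|x|,|y|,|x±y|/√2) = 7.2426 > 1 ⇒ ∉ W
candidate 8: n = (-1, 1, -1, -1) → π⊥ ≈ (-2.4142, +1.0000); max(|x|,|y|,|x±y|/√2) = 2.4142 > 1 ⇒ ∉ W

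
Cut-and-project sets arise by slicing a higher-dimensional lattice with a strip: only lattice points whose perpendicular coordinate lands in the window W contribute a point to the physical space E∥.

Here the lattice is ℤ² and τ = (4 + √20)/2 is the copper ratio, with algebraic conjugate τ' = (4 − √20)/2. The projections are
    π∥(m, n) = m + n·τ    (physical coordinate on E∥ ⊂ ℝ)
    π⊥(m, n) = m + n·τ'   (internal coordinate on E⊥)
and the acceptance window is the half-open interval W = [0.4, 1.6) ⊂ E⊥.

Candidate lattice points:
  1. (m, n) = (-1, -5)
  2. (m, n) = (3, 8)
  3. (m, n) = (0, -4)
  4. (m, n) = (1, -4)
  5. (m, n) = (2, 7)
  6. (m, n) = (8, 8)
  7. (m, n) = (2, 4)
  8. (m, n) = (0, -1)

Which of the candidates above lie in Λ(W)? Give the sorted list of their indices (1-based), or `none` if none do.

2, 3, 7

τ' = (4−√20)/2 ≈ -0.2361.
#1 (-1,-5): internal coord -1 + (-5)·τ' = +0.1803; +0.1803 ∉ [0.4, 1.6) → out
#2 (3,8): internal coord 3 + (8)·τ' = +1.1115; +1.1115 ∈ [0.4, 1.6) → IN Λ
#3 (0,-4): internal coord 0 + (-4)·τ' = +0.9443; +0.9443 ∈ [0.4, 1.6) → IN Λ
#4 (1,-4): internal coord 1 + (-4)·τ' = +1.9443; +1.9443 ∉ [0.4, 1.6) → out
#5 (2,7): internal coord 2 + (7)·τ' = +0.3475; +0.3475 ∉ [0.4, 1.6) → out
#6 (8,8): internal coord 8 + (8)·τ' = +6.1115; +6.1115 ∉ [0.4, 1.6) → out
#7 (2,4): internal coord 2 + (4)·τ' = +1.0557; +1.0557 ∈ [0.4, 1.6) → IN Λ
#8 (0,-1): internal coord 0 + (-1)·τ' = +0.2361; +0.2361 ∉ [0.4, 1.6) → out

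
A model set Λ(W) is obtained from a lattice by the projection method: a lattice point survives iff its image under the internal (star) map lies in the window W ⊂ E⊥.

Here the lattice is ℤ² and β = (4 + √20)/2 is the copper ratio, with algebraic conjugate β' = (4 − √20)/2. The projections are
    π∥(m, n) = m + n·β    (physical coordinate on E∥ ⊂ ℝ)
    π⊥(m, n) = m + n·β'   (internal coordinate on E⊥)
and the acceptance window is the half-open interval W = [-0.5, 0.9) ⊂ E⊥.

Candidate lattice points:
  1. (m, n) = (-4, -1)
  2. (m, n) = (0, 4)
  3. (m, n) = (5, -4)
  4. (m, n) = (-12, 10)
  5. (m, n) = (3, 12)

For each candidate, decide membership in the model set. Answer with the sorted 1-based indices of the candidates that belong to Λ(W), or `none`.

Numerically β ≈ 4.2361 and β' = −1/β ≈ -0.2361.
candidate 1: (m,n)=(-4,-1) → π∥ = -4-1·β ≈ -8.2361, π⊥ = -4-1·β' ≈ -3.7639 ∉ [-0.5, 0.9) ⇒ out
candidate 2: (m,n)=(0,4) → π∥ = 0+4·β ≈ 16.9443, π⊥ = 0+4·β' ≈ -0.9443 ∉ [-0.5, 0.9) ⇒ out
candidate 3: (m,n)=(5,-4) → π∥ = 5-4·β ≈ -11.9443, π⊥ = 5-4·β' ≈ 5.9443 ∉ [-0.5, 0.9) ⇒ out
candidate 4: (m,n)=(-12,10) → π∥ = -12+10·β ≈ 30.3607, π⊥ = -12+10·β' ≈ -14.3607 ∉ [-0.5, 0.9) ⇒ out
candidate 5: (m,n)=(3,12) → π∥ = 3+12·β ≈ 53.8328, π⊥ = 3+12·β' ≈ 0.1672 ∈ [-0.5, 0.9) ⇒ IN Λ

5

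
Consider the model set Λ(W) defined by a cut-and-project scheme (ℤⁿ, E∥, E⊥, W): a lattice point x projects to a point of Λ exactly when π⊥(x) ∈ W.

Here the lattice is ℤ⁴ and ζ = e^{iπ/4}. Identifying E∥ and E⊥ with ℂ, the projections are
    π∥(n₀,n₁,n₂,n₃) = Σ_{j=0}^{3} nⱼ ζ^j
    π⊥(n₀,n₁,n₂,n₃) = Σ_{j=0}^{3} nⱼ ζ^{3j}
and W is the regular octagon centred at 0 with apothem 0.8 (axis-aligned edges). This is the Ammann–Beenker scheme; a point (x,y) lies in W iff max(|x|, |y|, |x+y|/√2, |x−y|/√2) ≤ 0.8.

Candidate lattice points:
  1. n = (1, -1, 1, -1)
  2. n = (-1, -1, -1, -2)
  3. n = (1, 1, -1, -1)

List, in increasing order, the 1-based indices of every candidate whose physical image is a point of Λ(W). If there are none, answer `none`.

none

Internal map: ζ^{3j} for j=0..3 gives (1,0), (−√2/2,√2/2), (0,−1), (√2/2,√2/2).
candidate 1: n = (1, -1, 1, -1) → π⊥ ≈ (+1.0000, -2.4142); max(|x|,|y|,|x±y|/√2) = 2.4142 > 0.8 ⇒ ∉ W
candidate 2: n = (-1, -1, -1, -2) → π⊥ ≈ (-1.7071, -1.1213); max(|x|,|y|,|x±y|/√2) = 2.0000 > 0.8 ⇒ ∉ W
candidate 3: n = (1, 1, -1, -1) → π⊥ ≈ (-0.4142, +1.0000); max(|x|,|y|,|x±y|/√2) = 1.0000 > 0.8 ⇒ ∉ W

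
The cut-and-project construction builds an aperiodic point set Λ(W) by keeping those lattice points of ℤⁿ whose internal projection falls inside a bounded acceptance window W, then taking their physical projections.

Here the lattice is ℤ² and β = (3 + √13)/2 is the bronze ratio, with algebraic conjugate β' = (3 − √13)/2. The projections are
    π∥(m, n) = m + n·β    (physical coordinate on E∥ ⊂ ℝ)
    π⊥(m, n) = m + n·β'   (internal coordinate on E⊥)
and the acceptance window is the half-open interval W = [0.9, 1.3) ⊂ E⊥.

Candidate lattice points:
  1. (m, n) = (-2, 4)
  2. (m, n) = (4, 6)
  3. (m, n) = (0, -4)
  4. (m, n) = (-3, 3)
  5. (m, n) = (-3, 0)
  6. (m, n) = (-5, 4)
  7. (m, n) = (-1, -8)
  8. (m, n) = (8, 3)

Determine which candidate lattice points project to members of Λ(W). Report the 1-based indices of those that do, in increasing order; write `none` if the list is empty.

3

Compute β' = (3−√13)/2 = -0.30278, so π⊥(m,n) = m -0.30278·n.
candidate 1: (m,n)=(-2,4) → π∥ = -2+4·β ≈ 11.21110, π⊥ = -2+4·β' ≈ -3.21110 ∉ [0.9, 1.3) ⇒ out
candidate 2: (m,n)=(4,6) → π∥ = 4+6·β ≈ 23.81665, π⊥ = 4+6·β' ≈ 2.18335 ∉ [0.9, 1.3) ⇒ out
candidate 3: (m,n)=(0,-4) → π∥ = 0-4·β ≈ -13.21110, π⊥ = 0-4·β' ≈ 1.21110 ∈ [0.9, 1.3) ⇒ IN Λ
candidate 4: (m,n)=(-3,3) → π∥ = -3+3·β ≈ 6.90833, π⊥ = -3+3·β' ≈ -3.90833 ∉ [0.9, 1.3) ⇒ out
candidate 5: (m,n)=(-3,0) → π∥ = -3+0·β ≈ -3.00000, π⊥ = -3+0·β' ≈ -3.00000 ∉ [0.9, 1.3) ⇒ out
candidate 6: (m,n)=(-5,4) → π∥ = -5+4·β ≈ 8.21110, π⊥ = -5+4·β' ≈ -6.21110 ∉ [0.9, 1.3) ⇒ out
candidate 7: (m,n)=(-1,-8) → π∥ = -1-8·β ≈ -27.42221, π⊥ = -1-8·β' ≈ 1.42221 ∉ [0.9, 1.3) ⇒ out
candidate 8: (m,n)=(8,3) → π∥ = 8+3·β ≈ 17.90833, π⊥ = 8+3·β' ≈ 7.09167 ∉ [0.9, 1.3) ⇒ out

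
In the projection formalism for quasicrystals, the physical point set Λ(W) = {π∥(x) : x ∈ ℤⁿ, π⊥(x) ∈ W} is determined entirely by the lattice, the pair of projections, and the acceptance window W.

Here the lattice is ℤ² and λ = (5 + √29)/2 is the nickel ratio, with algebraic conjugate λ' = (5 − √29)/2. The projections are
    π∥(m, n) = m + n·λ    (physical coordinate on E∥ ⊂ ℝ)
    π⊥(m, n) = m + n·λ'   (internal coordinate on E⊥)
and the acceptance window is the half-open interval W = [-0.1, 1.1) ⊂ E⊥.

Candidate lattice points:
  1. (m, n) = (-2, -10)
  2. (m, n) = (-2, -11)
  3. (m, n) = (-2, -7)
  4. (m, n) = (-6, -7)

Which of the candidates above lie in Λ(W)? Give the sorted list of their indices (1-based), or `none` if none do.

Numerically λ ≈ 5.192582 and λ' = −1/λ ≈ -0.192582.
[1] lift (-2,-10): star map gives -0.074176; window check -0.1 ≤ -0.074176 < 1.1 is true → IN Λ
[2] lift (-2,-11): star map gives 0.118406; window check -0.1 ≤ 0.118406 < 1.1 is true → IN Λ
[3] lift (-2,-7): star map gives -0.651923; window check -0.1 ≤ -0.651923 < 1.1 is false → out
[4] lift (-6,-7): star map gives -4.651923; window check -0.1 ≤ -4.651923 < 1.1 is false → out

1, 2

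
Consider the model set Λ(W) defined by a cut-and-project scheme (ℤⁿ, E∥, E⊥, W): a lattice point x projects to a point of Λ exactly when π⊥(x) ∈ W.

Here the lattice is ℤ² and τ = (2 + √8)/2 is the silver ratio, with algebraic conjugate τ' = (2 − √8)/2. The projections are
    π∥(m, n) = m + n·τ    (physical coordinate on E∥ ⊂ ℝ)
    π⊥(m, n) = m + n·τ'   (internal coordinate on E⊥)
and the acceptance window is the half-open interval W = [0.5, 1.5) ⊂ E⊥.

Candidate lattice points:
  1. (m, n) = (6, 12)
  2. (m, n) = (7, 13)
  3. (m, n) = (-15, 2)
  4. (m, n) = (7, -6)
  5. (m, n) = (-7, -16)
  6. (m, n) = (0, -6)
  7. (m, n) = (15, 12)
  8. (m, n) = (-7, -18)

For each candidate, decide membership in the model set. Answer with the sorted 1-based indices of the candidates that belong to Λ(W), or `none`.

Compute τ' = (2−√8)/2 = -0.4142, so π⊥(m,n) = m -0.4142·n.
[1] lift (6,12): star map gives 1.0294; window check 0.5 ≤ 1.0294 < 1.5 is true → IN Λ
[2] lift (7,13): star map gives 1.6152; window check 0.5 ≤ 1.6152 < 1.5 is false → out
[3] lift (-15,2): star map gives -15.8284; window check 0.5 ≤ -15.8284 < 1.5 is false → out
[4] lift (7,-6): star map gives 9.4853; window check 0.5 ≤ 9.4853 < 1.5 is false → out
[5] lift (-7,-16): star map gives -0.3726; window check 0.5 ≤ -0.3726 < 1.5 is false → out
[6] lift (0,-6): star map gives 2.4853; window check 0.5 ≤ 2.4853 < 1.5 is false → out
[7] lift (15,12): star map gives 10.0294; window check 0.5 ≤ 10.0294 < 1.5 is false → out
[8] lift (-7,-18): star map gives 0.4558; window check 0.5 ≤ 0.4558 < 1.5 is false → out

1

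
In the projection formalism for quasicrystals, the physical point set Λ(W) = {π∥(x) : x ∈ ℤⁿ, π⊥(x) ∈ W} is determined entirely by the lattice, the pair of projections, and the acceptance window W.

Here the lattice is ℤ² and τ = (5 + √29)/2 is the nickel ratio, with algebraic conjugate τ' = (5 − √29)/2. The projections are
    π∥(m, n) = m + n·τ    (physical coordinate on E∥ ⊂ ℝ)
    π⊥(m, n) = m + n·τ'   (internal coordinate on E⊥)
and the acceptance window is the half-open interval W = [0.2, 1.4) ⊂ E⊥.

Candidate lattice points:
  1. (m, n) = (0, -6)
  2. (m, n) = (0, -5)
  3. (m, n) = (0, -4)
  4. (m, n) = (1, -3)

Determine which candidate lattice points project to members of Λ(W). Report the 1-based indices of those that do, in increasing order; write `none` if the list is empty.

1, 2, 3

Numerically τ ≈ 5.1926 and τ' = −1/τ ≈ -0.1926.
candidate 1: (m,n)=(0,-6) → π∥ = 0-6·τ ≈ -31.1555, π⊥ = 0-6·τ' ≈ 1.1555 ∈ [0.2, 1.4) ⇒ IN Λ
candidate 2: (m,n)=(0,-5) → π∥ = 0-5·τ ≈ -25.9629, π⊥ = 0-5·τ' ≈ 0.9629 ∈ [0.2, 1.4) ⇒ IN Λ
candidate 3: (m,n)=(0,-4) → π∥ = 0-4·τ ≈ -20.7703, π⊥ = 0-4·τ' ≈ 0.7703 ∈ [0.2, 1.4) ⇒ IN Λ
candidate 4: (m,n)=(1,-3) → π∥ = 1-3·τ ≈ -14.5777, π⊥ = 1-3·τ' ≈ 1.5777 ∉ [0.2, 1.4) ⇒ out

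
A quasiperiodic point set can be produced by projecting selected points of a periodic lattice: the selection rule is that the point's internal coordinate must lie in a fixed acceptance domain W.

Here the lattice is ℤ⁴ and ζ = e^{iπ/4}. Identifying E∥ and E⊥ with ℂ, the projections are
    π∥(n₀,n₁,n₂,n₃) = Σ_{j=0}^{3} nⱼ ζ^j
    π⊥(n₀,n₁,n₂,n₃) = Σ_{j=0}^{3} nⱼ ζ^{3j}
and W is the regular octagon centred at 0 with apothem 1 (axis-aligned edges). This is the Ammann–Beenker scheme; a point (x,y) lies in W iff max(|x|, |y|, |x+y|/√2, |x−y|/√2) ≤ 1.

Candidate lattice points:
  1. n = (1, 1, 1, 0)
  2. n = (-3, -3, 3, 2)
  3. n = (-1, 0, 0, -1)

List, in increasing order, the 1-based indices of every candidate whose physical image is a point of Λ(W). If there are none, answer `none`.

1

π⊥(n) = n₀ + n₁ζ³ + n₂ζ⁶ + n₃ζ⁹ where ζ = e^{iπ/4}.
candidate 1: n = (1, 1, 1, 0) → π⊥ ≈ (+0.2929, -0.2929); max(|x|,|y|,|x±y|/√2) = 0.4142 ≤ 1 ⇒ ∈ W
candidate 2: n = (-3, -3, 3, 2) → π⊥ ≈ (+0.5355, -3.7071); max(|x|,|y|,|x±y|/√2) = 3.7071 > 1 ⇒ ∉ W
candidate 3: n = (-1, 0, 0, -1) → π⊥ ≈ (-1.7071, -0.7071); max(|x|,|y|,|x±y|/√2) = 1.7071 > 1 ⇒ ∉ W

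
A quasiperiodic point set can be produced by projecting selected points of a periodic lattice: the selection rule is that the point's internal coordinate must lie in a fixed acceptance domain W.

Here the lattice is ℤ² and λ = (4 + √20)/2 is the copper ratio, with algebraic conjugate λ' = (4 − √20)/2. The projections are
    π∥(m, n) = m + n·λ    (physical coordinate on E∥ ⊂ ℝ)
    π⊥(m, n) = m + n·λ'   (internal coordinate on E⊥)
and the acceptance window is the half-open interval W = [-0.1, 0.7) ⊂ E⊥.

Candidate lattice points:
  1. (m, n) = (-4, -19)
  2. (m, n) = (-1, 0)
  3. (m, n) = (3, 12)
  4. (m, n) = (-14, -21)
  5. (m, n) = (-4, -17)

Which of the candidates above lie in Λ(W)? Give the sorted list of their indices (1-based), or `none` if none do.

1, 3, 5

Compute λ' = (4−√20)/2 = -0.2361, so π⊥(m,n) = m -0.2361·n.
#1 (-4,-19): internal coord -4 + (-19)·λ' = +0.4853; +0.4853 ∈ [-0.1, 0.7) → IN Λ
#2 (-1,0): internal coord -1 + (0)·λ' = -1.0000; -1.0000 ∉ [-0.1, 0.7) → out
#3 (3,12): internal coord 3 + (12)·λ' = +0.1672; +0.1672 ∈ [-0.1, 0.7) → IN Λ
#4 (-14,-21): internal coord -14 + (-21)·λ' = -9.0426; -9.0426 ∉ [-0.1, 0.7) → out
#5 (-4,-17): internal coord -4 + (-17)·λ' = +0.0132; +0.0132 ∈ [-0.1, 0.7) → IN Λ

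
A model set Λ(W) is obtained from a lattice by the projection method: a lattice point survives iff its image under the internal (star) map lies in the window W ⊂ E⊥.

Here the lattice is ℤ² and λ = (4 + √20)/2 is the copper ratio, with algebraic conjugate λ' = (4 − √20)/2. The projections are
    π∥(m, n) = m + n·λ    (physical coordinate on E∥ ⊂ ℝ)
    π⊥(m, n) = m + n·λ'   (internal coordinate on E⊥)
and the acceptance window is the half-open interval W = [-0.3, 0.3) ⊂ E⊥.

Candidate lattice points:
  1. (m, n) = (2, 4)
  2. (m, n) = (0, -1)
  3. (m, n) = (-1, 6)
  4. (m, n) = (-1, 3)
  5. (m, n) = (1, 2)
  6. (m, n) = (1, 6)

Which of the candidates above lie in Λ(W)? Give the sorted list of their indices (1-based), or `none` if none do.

2

Numerically λ ≈ 4.23607 and λ' = −1/λ ≈ -0.23607.
candidate 1: (m,n)=(2,4) → π∥ = 2+4·λ ≈ 18.94427, π⊥ = 2+4·λ' ≈ 1.05573 ∉ [-0.3, 0.3) ⇒ out
candidate 2: (m,n)=(0,-1) → π∥ = 0-1·λ ≈ -4.23607, π⊥ = 0-1·λ' ≈ 0.23607 ∈ [-0.3, 0.3) ⇒ IN Λ
candidate 3: (m,n)=(-1,6) → π∥ = -1+6·λ ≈ 24.41641, π⊥ = -1+6·λ' ≈ -2.41641 ∉ [-0.3, 0.3) ⇒ out
candidate 4: (m,n)=(-1,3) → π∥ = -1+3·λ ≈ 11.70820, π⊥ = -1+3·λ' ≈ -1.70820 ∉ [-0.3, 0.3) ⇒ out
candidate 5: (m,n)=(1,2) → π∥ = 1+2·λ ≈ 9.47214, π⊥ = 1+2·λ' ≈ 0.52786 ∉ [-0.3, 0.3) ⇒ out
candidate 6: (m,n)=(1,6) → π∥ = 1+6·λ ≈ 26.41641, π⊥ = 1+6·λ' ≈ -0.41641 ∉ [-0.3, 0.3) ⇒ out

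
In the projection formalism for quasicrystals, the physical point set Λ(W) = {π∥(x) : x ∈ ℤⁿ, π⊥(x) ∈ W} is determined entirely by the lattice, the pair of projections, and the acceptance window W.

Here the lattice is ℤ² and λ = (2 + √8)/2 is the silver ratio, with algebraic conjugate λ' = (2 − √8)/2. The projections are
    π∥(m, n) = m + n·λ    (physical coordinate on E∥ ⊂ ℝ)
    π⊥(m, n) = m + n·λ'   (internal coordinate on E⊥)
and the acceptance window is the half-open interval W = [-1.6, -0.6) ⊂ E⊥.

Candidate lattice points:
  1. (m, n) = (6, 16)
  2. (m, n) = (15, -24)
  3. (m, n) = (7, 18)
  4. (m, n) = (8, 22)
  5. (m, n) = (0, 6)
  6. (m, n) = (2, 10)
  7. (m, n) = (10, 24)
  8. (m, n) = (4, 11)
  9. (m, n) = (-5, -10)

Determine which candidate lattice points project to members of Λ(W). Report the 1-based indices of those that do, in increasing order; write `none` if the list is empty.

1, 4, 9

Numerically λ ≈ 2.414214 and λ' = −1/λ ≈ -0.414214.
candidate 1: (m,n)=(6,16) → π∥ = 6+16·λ ≈ 44.627417, π⊥ = 6+16·λ' ≈ -0.627417 ∈ [-1.6, -0.6) ⇒ IN Λ
candidate 2: (m,n)=(15,-24) → π∥ = 15-24·λ ≈ -42.941125, π⊥ = 15-24·λ' ≈ 24.941125 ∉ [-1.6, -0.6) ⇒ out
candidate 3: (m,n)=(7,18) → π∥ = 7+18·λ ≈ 50.455844, π⊥ = 7+18·λ' ≈ -0.455844 ∉ [-1.6, -0.6) ⇒ out
candidate 4: (m,n)=(8,22) → π∥ = 8+22·λ ≈ 61.112698, π⊥ = 8+22·λ' ≈ -1.112698 ∈ [-1.6, -0.6) ⇒ IN Λ
candidate 5: (m,n)=(0,6) → π∥ = 0+6·λ ≈ 14.485281, π⊥ = 0+6·λ' ≈ -2.485281 ∉ [-1.6, -0.6) ⇒ out
candidate 6: (m,n)=(2,10) → π∥ = 2+10·λ ≈ 26.142136, π⊥ = 2+10·λ' ≈ -2.142136 ∉ [-1.6, -0.6) ⇒ out
candidate 7: (m,n)=(10,24) → π∥ = 10+24·λ ≈ 67.941125, π⊥ = 10+24·λ' ≈ 0.058875 ∉ [-1.6, -0.6) ⇒ out
candidate 8: (m,n)=(4,11) → π∥ = 4+11·λ ≈ 30.556349, π⊥ = 4+11·λ' ≈ -0.556349 ∉ [-1.6, -0.6) ⇒ out
candidate 9: (m,n)=(-5,-10) → π∥ = -5-10·λ ≈ -29.142136, π⊥ = -5-10·λ' ≈ -0.857864 ∈ [-1.6, -0.6) ⇒ IN Λ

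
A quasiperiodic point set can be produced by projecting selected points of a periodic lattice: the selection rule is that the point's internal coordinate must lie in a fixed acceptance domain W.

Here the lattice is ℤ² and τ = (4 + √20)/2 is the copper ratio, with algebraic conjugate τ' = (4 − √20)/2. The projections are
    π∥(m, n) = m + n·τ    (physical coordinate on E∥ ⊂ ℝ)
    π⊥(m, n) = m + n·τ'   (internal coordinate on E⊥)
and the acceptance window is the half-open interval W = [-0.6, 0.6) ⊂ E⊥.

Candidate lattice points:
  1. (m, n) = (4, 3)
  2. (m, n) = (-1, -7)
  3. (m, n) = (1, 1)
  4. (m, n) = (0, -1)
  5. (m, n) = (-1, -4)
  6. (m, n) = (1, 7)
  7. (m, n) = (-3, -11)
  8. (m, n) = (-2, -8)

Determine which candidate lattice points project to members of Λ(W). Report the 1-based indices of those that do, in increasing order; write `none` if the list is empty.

Compute τ' = (4−√20)/2 = -0.236068, so π⊥(m,n) = m -0.236068·n.
[1] lift (4,3): star map gives 3.291796; window check -0.6 ≤ 3.291796 < 0.6 is false → out
[2] lift (-1,-7): star map gives 0.652476; window check -0.6 ≤ 0.652476 < 0.6 is false → out
[3] lift (1,1): star map gives 0.763932; window check -0.6 ≤ 0.763932 < 0.6 is false → out
[4] lift (0,-1): star map gives 0.236068; window check -0.6 ≤ 0.236068 < 0.6 is true → IN Λ
[5] lift (-1,-4): star map gives -0.055728; window check -0.6 ≤ -0.055728 < 0.6 is true → IN Λ
[6] lift (1,7): star map gives -0.652476; window check -0.6 ≤ -0.652476 < 0.6 is false → out
[7] lift (-3,-11): star map gives -0.403252; window check -0.6 ≤ -0.403252 < 0.6 is true → IN Λ
[8] lift (-2,-8): star map gives -0.111456; window check -0.6 ≤ -0.111456 < 0.6 is true → IN Λ

4, 5, 7, 8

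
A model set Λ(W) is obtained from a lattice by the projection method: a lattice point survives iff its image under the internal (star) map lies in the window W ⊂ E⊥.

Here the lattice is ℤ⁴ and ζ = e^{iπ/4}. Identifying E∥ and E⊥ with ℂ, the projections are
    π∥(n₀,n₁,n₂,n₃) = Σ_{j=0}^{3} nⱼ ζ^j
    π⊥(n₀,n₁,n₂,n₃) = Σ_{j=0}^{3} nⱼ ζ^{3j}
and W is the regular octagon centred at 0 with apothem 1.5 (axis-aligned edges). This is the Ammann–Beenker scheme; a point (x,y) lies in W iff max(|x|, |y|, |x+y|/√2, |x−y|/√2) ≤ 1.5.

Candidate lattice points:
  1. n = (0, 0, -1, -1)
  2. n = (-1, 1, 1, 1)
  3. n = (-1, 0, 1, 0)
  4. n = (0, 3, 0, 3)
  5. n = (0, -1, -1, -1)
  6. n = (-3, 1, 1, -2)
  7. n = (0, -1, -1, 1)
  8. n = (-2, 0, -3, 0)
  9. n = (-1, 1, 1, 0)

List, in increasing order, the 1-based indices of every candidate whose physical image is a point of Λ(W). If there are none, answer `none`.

1, 2, 3, 5

π⊥(n) = n₀ + n₁ζ³ + n₂ζ⁶ + n₃ζ⁹ where ζ = e^{iπ/4}.
#1 (0, 0, -1, -1): internal (-0.7071, 0.2929); octagon support 0.7071 vs apothem 1.5 → ∈ W
#2 (-1, 1, 1, 1): internal (-1.0000, 0.4142); octagon support 1.0000 vs apothem 1.5 → ∈ W
#3 (-1, 0, 1, 0): internal (-1.0000, -1.0000); octagon support 1.4142 vs apothem 1.5 → ∈ W
#4 (0, 3, 0, 3): internal (0.0000, 4.2426); octagon support 4.2426 vs apothem 1.5 → ∉ W
#5 (0, -1, -1, -1): internal (0.0000, -0.4142); octagon support 0.4142 vs apothem 1.5 → ∈ W
#6 (-3, 1, 1, -2): internal (-5.1213, -1.7071); octagon support 5.1213 vs apothem 1.5 → ∉ W
#7 (0, -1, -1, 1): internal (1.4142, 1.0000); octagon support 1.7071 vs apothem 1.5 → ∉ W
#8 (-2, 0, -3, 0): internal (-2.0000, 3.0000); octagon support 3.5355 vs apothem 1.5 → ∉ W
#9 (-1, 1, 1, 0): internal (-1.7071, -0.2929); octagon support 1.7071 vs apothem 1.5 → ∉ W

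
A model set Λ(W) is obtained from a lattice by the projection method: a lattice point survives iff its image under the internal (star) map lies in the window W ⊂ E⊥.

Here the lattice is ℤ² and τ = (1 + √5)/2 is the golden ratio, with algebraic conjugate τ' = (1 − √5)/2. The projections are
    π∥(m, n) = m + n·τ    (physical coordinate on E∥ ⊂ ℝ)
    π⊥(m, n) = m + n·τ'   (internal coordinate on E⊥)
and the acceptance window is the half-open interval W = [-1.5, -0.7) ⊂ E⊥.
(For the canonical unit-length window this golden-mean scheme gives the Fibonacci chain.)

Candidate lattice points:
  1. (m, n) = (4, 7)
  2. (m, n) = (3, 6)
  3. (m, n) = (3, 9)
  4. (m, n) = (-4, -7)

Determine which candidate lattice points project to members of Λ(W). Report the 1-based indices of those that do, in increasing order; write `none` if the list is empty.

τ' = (1−√5)/2 ≈ -0.6180.
candidate 1: (m,n)=(4,7) → π∥ = 4+7·τ ≈ 15.3262, π⊥ = 4+7·τ' ≈ -0.3262 ∉ [-1.5, -0.7) ⇒ out
candidate 2: (m,n)=(3,6) → π∥ = 3+6·τ ≈ 12.7082, π⊥ = 3+6·τ' ≈ -0.7082 ∈ [-1.5, -0.7) ⇒ IN Λ
candidate 3: (m,n)=(3,9) → π∥ = 3+9·τ ≈ 17.5623, π⊥ = 3+9·τ' ≈ -2.5623 ∉ [-1.5, -0.7) ⇒ out
candidate 4: (m,n)=(-4,-7) → π∥ = -4-7·τ ≈ -15.3262, π⊥ = -4-7·τ' ≈ 0.3262 ∉ [-1.5, -0.7) ⇒ out

2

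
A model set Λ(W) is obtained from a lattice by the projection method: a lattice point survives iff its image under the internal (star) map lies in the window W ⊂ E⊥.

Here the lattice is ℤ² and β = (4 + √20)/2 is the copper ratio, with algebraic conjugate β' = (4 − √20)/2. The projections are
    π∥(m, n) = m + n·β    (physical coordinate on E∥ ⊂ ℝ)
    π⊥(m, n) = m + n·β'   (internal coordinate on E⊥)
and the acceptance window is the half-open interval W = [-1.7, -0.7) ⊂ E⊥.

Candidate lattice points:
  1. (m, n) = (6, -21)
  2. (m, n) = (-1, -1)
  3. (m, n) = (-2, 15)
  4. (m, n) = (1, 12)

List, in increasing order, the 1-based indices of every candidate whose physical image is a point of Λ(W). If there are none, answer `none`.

β' = (4−√20)/2 ≈ -0.2361.
candidate 1: (m,n)=(6,-21) → π∥ = 6-21·β ≈ -82.9574, π⊥ = 6-21·β' ≈ 10.9574 ∉ [-1.7, -0.7) ⇒ out
candidate 2: (m,n)=(-1,-1) → π∥ = -1-1·β ≈ -5.2361, π⊥ = -1-1·β' ≈ -0.7639 ∈ [-1.7, -0.7) ⇒ IN Λ
candidate 3: (m,n)=(-2,15) → π∥ = -2+15·β ≈ 61.5410, π⊥ = -2+15·β' ≈ -5.5410 ∉ [-1.7, -0.7) ⇒ out
candidate 4: (m,n)=(1,12) → π∥ = 1+12·β ≈ 51.8328, π⊥ = 1+12·β' ≈ -1.8328 ∉ [-1.7, -0.7) ⇒ out

2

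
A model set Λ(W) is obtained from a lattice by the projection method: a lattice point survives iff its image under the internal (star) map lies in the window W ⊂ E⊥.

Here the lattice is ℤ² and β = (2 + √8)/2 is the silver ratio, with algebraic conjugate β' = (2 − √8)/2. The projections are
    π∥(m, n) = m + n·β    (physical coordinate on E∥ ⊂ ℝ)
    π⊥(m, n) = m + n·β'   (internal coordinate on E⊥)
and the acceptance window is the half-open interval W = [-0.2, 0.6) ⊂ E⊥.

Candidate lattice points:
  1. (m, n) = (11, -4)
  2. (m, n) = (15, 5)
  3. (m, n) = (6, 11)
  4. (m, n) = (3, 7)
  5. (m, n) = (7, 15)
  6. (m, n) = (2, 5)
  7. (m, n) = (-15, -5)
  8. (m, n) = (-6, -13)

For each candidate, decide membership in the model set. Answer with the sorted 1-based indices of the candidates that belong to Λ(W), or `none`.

4, 6

β' = (2−√8)/2 ≈ -0.41421.
candidate 1: (m,n)=(11,-4) → π∥ = 11-4·β ≈ 1.34315, π⊥ = 11-4·β' ≈ 12.65685 ∉ [-0.2, 0.6) ⇒ out
candidate 2: (m,n)=(15,5) → π∥ = 15+5·β ≈ 27.07107, π⊥ = 15+5·β' ≈ 12.92893 ∉ [-0.2, 0.6) ⇒ out
candidate 3: (m,n)=(6,11) → π∥ = 6+11·β ≈ 32.55635, π⊥ = 6+11·β' ≈ 1.44365 ∉ [-0.2, 0.6) ⇒ out
candidate 4: (m,n)=(3,7) → π∥ = 3+7·β ≈ 19.89949, π⊥ = 3+7·β' ≈ 0.10051 ∈ [-0.2, 0.6) ⇒ IN Λ
candidate 5: (m,n)=(7,15) → π∥ = 7+15·β ≈ 43.21320, π⊥ = 7+15·β' ≈ 0.78680 ∉ [-0.2, 0.6) ⇒ out
candidate 6: (m,n)=(2,5) → π∥ = 2+5·β ≈ 14.07107, π⊥ = 2+5·β' ≈ -0.07107 ∈ [-0.2, 0.6) ⇒ IN Λ
candidate 7: (m,n)=(-15,-5) → π∥ = -15-5·β ≈ -27.07107, π⊥ = -15-5·β' ≈ -12.92893 ∉ [-0.2, 0.6) ⇒ out
candidate 8: (m,n)=(-6,-13) → π∥ = -6-13·β ≈ -37.38478, π⊥ = -6-13·β' ≈ -0.61522 ∉ [-0.2, 0.6) ⇒ out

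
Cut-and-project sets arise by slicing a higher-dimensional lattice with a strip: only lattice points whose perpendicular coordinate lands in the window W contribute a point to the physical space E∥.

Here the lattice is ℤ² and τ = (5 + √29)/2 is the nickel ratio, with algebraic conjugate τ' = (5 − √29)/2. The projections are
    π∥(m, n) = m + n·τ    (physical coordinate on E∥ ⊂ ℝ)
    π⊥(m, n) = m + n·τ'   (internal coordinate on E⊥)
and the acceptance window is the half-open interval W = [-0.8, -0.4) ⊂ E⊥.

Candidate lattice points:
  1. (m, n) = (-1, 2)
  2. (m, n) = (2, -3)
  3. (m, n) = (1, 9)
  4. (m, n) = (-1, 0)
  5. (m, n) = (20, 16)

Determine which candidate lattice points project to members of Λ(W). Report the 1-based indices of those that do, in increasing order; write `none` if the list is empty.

3

Compute τ' = (5−√29)/2 = -0.19258, so π⊥(m,n) = m -0.19258·n.
[1] lift (-1,2): star map gives -1.38516; window check -0.8 ≤ -1.38516 < -0.4 is false → out
[2] lift (2,-3): star map gives 2.57775; window check -0.8 ≤ 2.57775 < -0.4 is false → out
[3] lift (1,9): star map gives -0.73324; window check -0.8 ≤ -0.73324 < -0.4 is true → IN Λ
[4] lift (-1,0): star map gives -1.00000; window check -0.8 ≤ -1.00000 < -0.4 is false → out
[5] lift (20,16): star map gives 16.91868; window check -0.8 ≤ 16.91868 < -0.4 is false → out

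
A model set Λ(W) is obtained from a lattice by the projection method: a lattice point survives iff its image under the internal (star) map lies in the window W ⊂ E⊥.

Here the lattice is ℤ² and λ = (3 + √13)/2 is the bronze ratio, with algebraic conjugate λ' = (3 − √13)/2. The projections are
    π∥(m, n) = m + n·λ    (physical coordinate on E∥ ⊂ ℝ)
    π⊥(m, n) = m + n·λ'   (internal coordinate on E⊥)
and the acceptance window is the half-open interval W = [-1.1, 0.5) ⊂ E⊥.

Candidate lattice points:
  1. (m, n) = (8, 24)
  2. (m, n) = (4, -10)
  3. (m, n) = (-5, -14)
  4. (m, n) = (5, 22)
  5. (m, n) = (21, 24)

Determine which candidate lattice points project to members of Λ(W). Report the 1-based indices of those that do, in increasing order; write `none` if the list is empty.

λ' = (3−√13)/2 ≈ -0.30278.
candidate 1: (m,n)=(8,24) → π∥ = 8+24·λ ≈ 87.26662, π⊥ = 8+24·λ' ≈ 0.73338 ∉ [-1.1, 0.5) ⇒ out
candidate 2: (m,n)=(4,-10) → π∥ = 4-10·λ ≈ -29.02776, π⊥ = 4-10·λ' ≈ 7.02776 ∉ [-1.1, 0.5) ⇒ out
candidate 3: (m,n)=(-5,-14) → π∥ = -5-14·λ ≈ -51.23886, π⊥ = -5-14·λ' ≈ -0.76114 ∈ [-1.1, 0.5) ⇒ IN Λ
candidate 4: (m,n)=(5,22) → π∥ = 5+22·λ ≈ 77.66106, π⊥ = 5+22·λ' ≈ -1.66106 ∉ [-1.1, 0.5) ⇒ out
candidate 5: (m,n)=(21,24) → π∥ = 21+24·λ ≈ 100.26662, π⊥ = 21+24·λ' ≈ 13.73338 ∉ [-1.1, 0.5) ⇒ out

3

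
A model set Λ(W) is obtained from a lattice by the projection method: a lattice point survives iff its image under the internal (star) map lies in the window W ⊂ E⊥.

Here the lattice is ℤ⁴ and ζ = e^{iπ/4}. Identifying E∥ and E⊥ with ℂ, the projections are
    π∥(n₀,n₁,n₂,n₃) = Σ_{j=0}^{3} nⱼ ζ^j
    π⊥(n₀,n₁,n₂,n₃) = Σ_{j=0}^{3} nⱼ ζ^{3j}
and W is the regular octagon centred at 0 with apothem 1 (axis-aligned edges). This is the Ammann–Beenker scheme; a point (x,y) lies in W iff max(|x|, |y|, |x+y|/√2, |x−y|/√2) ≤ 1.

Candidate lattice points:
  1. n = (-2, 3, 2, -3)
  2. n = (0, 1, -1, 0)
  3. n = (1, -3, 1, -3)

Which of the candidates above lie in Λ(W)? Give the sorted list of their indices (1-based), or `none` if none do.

Internal map: ζ^{3j} for j=0..3 gives (1,0), (−√2/2,√2/2), (0,−1), (√2/2,√2/2).
#1 (-2, 3, 2, -3): internal (-6.2426, -2.0000); octagon support 6.2426 vs apothem 1 → ∉ W
#2 (0, 1, -1, 0): internal (-0.7071, 1.7071); octagon support 1.7071 vs apothem 1 → ∉ W
#3 (1, -3, 1, -3): internal (1.0000, -5.2426); octagon support 5.2426 vs apothem 1 → ∉ W

none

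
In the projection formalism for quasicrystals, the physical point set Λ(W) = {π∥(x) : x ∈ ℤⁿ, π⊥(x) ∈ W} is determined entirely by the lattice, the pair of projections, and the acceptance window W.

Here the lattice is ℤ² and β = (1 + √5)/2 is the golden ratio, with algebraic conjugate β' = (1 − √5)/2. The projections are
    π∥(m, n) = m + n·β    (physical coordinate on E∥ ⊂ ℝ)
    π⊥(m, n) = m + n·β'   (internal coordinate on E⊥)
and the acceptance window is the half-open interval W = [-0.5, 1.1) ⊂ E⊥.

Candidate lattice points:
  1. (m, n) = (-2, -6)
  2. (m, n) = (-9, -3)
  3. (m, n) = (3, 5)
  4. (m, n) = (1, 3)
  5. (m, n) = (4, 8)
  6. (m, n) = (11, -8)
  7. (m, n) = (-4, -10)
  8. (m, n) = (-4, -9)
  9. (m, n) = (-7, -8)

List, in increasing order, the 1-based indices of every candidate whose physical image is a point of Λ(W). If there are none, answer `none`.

3

Numerically β ≈ 1.61803 and β' = −1/β ≈ -0.61803.
candidate 1: (m,n)=(-2,-6) → π∥ = -2-6·β ≈ -11.70820, π⊥ = -2-6·β' ≈ 1.70820 ∉ [-0.5, 1.1) ⇒ out
candidate 2: (m,n)=(-9,-3) → π∥ = -9-3·β ≈ -13.85410, π⊥ = -9-3·β' ≈ -7.14590 ∉ [-0.5, 1.1) ⇒ out
candidate 3: (m,n)=(3,5) → π∥ = 3+5·β ≈ 11.09017, π⊥ = 3+5·β' ≈ -0.09017 ∈ [-0.5, 1.1) ⇒ IN Λ
candidate 4: (m,n)=(1,3) → π∥ = 1+3·β ≈ 5.85410, π⊥ = 1+3·β' ≈ -0.85410 ∉ [-0.5, 1.1) ⇒ out
candidate 5: (m,n)=(4,8) → π∥ = 4+8·β ≈ 16.94427, π⊥ = 4+8·β' ≈ -0.94427 ∉ [-0.5, 1.1) ⇒ out
candidate 6: (m,n)=(11,-8) → π∥ = 11-8·β ≈ -1.94427, π⊥ = 11-8·β' ≈ 15.94427 ∉ [-0.5, 1.1) ⇒ out
candidate 7: (m,n)=(-4,-10) → π∥ = -4-10·β ≈ -20.18034, π⊥ = -4-10·β' ≈ 2.18034 ∉ [-0.5, 1.1) ⇒ out
candidate 8: (m,n)=(-4,-9) → π∥ = -4-9·β ≈ -18.56231, π⊥ = -4-9·β' ≈ 1.56231 ∉ [-0.5, 1.1) ⇒ out
candidate 9: (m,n)=(-7,-8) → π∥ = -7-8·β ≈ -19.94427, π⊥ = -7-8·β' ≈ -2.05573 ∉ [-0.5, 1.1) ⇒ out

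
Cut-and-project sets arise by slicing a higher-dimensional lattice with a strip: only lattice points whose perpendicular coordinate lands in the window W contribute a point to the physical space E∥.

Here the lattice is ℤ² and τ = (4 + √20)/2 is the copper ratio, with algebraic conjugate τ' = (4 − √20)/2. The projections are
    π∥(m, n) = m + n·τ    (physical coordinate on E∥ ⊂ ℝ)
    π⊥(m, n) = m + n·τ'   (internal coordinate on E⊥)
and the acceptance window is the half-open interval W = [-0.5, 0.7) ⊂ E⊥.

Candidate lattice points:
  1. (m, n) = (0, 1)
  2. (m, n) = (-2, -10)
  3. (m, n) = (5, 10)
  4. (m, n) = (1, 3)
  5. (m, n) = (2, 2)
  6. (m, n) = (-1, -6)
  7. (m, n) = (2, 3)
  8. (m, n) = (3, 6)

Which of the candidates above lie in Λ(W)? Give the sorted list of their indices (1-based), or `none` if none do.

1, 2, 4, 6

Numerically τ ≈ 4.23607 and τ' = −1/τ ≈ -0.23607.
[1] lift (0,1): star map gives -0.23607; window check -0.5 ≤ -0.23607 < 0.7 is true → IN Λ
[2] lift (-2,-10): star map gives 0.36068; window check -0.5 ≤ 0.36068 < 0.7 is true → IN Λ
[3] lift (5,10): star map gives 2.63932; window check -0.5 ≤ 2.63932 < 0.7 is false → out
[4] lift (1,3): star map gives 0.29180; window check -0.5 ≤ 0.29180 < 0.7 is true → IN Λ
[5] lift (2,2): star map gives 1.52786; window check -0.5 ≤ 1.52786 < 0.7 is false → out
[6] lift (-1,-6): star map gives 0.41641; window check -0.5 ≤ 0.41641 < 0.7 is true → IN Λ
[7] lift (2,3): star map gives 1.29180; window check -0.5 ≤ 1.29180 < 0.7 is false → out
[8] lift (3,6): star map gives 1.58359; window check -0.5 ≤ 1.58359 < 0.7 is false → out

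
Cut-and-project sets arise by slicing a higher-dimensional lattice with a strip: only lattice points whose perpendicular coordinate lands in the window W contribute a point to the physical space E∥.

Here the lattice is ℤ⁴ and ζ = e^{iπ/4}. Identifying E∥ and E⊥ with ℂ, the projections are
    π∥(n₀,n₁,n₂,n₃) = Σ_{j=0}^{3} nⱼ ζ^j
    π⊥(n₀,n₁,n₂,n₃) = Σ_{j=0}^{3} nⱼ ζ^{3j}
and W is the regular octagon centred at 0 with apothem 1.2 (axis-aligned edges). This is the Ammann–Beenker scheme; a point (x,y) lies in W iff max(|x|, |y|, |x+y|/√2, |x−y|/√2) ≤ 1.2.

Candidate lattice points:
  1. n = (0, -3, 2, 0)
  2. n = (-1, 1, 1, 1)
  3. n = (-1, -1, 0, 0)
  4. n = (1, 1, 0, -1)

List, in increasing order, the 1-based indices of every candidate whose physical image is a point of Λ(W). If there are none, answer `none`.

Internal map: ζ^{3j} for j=0..3 gives (1,0), (−√2/2,√2/2), (0,−1), (√2/2,√2/2).
candidate 1: n = (0, -3, 2, 0) → π⊥ ≈ (+2.121320, -4.121320); max(|x|,|y|,|x±y|/√2) = 4.414214 > 1.2 ⇒ ∉ W
candidate 2: n = (-1, 1, 1, 1) → π⊥ ≈ (-1.000000, +0.414214); max(|x|,|y|,|x±y|/√2) = 1.000000 ≤ 1.2 ⇒ ∈ W
candidate 3: n = (-1, -1, 0, 0) → π⊥ ≈ (-0.292893, -0.707107); max(|x|,|y|,|x±y|/√2) = 0.707107 ≤ 1.2 ⇒ ∈ W
candidate 4: n = (1, 1, 0, -1) → π⊥ ≈ (-0.414214, +0.000000); max(|x|,|y|,|x±y|/√2) = 0.414214 ≤ 1.2 ⇒ ∈ W

2, 3, 4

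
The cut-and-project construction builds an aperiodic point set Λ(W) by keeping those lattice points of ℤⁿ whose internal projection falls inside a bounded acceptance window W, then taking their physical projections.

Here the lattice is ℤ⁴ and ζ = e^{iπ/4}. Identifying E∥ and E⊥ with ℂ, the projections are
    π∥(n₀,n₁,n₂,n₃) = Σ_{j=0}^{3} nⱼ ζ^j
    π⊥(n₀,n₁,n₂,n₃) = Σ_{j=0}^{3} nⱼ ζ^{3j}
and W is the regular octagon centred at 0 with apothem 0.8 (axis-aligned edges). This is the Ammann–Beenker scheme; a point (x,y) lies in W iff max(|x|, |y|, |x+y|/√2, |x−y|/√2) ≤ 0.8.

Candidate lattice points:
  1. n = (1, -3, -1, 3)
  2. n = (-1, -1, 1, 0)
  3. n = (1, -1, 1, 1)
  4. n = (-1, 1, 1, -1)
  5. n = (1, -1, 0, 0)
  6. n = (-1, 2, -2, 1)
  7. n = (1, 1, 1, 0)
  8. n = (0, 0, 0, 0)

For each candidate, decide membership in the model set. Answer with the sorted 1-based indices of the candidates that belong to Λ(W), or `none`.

With ζ = e^{iπ/4} the internal vectors are ζ^0,ζ^3,ζ^6,ζ^9.
candidate 1: n = (1, -3, -1, 3) → π⊥ ≈ (+5.2426, +1.0000); max(|x|,|y|,|x±y|/√2) = 5.2426 > 0.8 ⇒ ∉ W
candidate 2: n = (-1, -1, 1, 0) → π⊥ ≈ (-0.2929, -1.7071); max(|x|,|y|,|x±y|/√2) = 1.7071 > 0.8 ⇒ ∉ W
candidate 3: n = (1, -1, 1, 1) → π⊥ ≈ (+2.4142, -1.0000); max(|x|,|y|,|x±y|/√2) = 2.4142 > 0.8 ⇒ ∉ W
candidate 4: n = (-1, 1, 1, -1) → π⊥ ≈ (-2.4142, -1.0000); max(|x|,|y|,|x±y|/√2) = 2.4142 > 0.8 ⇒ ∉ W
candidate 5: n = (1, -1, 0, 0) → π⊥ ≈ (+1.7071, -0.7071); max(|x|,|y|,|x±y|/√2) = 1.7071 > 0.8 ⇒ ∉ W
candidate 6: n = (-1, 2, -2, 1) → π⊥ ≈ (-1.7071, +4.1213); max(|x|,|y|,|x±y|/√2) = 4.1213 > 0.8 ⇒ ∉ W
candidate 7: n = (1, 1, 1, 0) → π⊥ ≈ (+0.2929, -0.2929); max(|x|,|y|,|x±y|/√2) = 0.4142 ≤ 0.8 ⇒ ∈ W
candidate 8: n = (0, 0, 0, 0) → π⊥ ≈ (+0.0000, +0.0000); max(|x|,|y|,|x±y|/√2) = 0.0000 ≤ 0.8 ⇒ ∈ W

7, 8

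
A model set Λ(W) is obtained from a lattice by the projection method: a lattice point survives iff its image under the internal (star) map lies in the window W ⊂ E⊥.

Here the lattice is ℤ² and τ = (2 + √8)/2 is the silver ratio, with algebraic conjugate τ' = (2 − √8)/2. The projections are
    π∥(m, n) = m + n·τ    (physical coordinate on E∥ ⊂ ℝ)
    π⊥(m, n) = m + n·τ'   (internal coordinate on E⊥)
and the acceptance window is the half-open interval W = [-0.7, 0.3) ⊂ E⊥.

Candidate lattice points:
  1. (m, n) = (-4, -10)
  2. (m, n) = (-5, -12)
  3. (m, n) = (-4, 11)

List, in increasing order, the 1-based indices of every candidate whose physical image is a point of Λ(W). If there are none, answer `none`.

1, 2

Numerically τ ≈ 2.414214 and τ' = −1/τ ≈ -0.414214.
candidate 1: (m,n)=(-4,-10) → π∥ = -4-10·τ ≈ -28.142136, π⊥ = -4-10·τ' ≈ 0.142136 ∈ [-0.7, 0.3) ⇒ IN Λ
candidate 2: (m,n)=(-5,-12) → π∥ = -5-12·τ ≈ -33.970563, π⊥ = -5-12·τ' ≈ -0.029437 ∈ [-0.7, 0.3) ⇒ IN Λ
candidate 3: (m,n)=(-4,11) → π∥ = -4+11·τ ≈ 22.556349, π⊥ = -4+11·τ' ≈ -8.556349 ∉ [-0.7, 0.3) ⇒ out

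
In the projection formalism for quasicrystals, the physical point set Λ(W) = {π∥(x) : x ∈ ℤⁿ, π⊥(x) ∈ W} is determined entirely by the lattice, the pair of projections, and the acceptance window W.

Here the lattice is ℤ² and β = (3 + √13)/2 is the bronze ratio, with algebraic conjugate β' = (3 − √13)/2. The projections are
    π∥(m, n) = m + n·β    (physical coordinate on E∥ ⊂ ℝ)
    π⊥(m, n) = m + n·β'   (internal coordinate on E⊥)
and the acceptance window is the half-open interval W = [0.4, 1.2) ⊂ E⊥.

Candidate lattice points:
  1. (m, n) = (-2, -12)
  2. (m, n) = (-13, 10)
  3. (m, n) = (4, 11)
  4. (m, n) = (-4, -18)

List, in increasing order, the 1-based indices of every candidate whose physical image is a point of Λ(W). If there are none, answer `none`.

Numerically β ≈ 3.3028 and β' = −1/β ≈ -0.3028.
candidate 1: (m,n)=(-2,-12) → π∥ = -2-12·β ≈ -41.6333, π⊥ = -2-12·β' ≈ 1.6333 ∉ [0.4, 1.2) ⇒ out
candidate 2: (m,n)=(-13,10) → π∥ = -13+10·β ≈ 20.0278, π⊥ = -13+10·β' ≈ -16.0278 ∉ [0.4, 1.2) ⇒ out
candidate 3: (m,n)=(4,11) → π∥ = 4+11·β ≈ 40.3305, π⊥ = 4+11·β' ≈ 0.6695 ∈ [0.4, 1.2) ⇒ IN Λ
candidate 4: (m,n)=(-4,-18) → π∥ = -4-18·β ≈ -63.4500, π⊥ = -4-18·β' ≈ 1.4500 ∉ [0.4, 1.2) ⇒ out

3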